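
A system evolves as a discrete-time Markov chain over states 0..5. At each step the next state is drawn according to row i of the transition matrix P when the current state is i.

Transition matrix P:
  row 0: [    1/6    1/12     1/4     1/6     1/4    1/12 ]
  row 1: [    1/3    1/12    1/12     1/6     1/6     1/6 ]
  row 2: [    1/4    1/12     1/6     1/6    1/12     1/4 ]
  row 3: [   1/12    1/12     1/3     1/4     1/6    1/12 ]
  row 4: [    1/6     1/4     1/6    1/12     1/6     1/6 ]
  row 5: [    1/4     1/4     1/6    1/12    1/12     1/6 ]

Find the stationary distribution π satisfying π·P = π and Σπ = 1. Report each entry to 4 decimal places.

π = [0.2056, 0.1346, 0.1982, 0.1538, 0.1545, 0.1532]

Balance equations π_j = Σ_i π_i·P[i][j]:
  π_0 = 1/6·π_0 + 1/3·π_1 + 1/4·π_2 + 1/12·π_3 + 1/6·π_4 + 1/4·π_5
  π_1 = 1/12·π_0 + 1/12·π_1 + 1/12·π_2 + 1/12·π_3 + 1/4·π_4 + 1/4·π_5
  π_2 = 1/4·π_0 + 1/12·π_1 + 1/6·π_2 + 1/3·π_3 + 1/6·π_4 + 1/6·π_5
  π_3 = 1/6·π_0 + 1/6·π_1 + 1/6·π_2 + 1/4·π_3 + 1/12·π_4 + 1/12·π_5
  π_4 = 1/4·π_0 + 1/6·π_1 + 1/12·π_2 + 1/6·π_3 + 1/6·π_4 + 1/12·π_5
  normalize: π_0 + π_1 + π_2 + π_3 + π_4 + π_5 = 1
Solving the linear system gives exactly π = [50747/246858, 33233/246858, 24466/123429, 12659/82286, 6357/41143, 12609/82286].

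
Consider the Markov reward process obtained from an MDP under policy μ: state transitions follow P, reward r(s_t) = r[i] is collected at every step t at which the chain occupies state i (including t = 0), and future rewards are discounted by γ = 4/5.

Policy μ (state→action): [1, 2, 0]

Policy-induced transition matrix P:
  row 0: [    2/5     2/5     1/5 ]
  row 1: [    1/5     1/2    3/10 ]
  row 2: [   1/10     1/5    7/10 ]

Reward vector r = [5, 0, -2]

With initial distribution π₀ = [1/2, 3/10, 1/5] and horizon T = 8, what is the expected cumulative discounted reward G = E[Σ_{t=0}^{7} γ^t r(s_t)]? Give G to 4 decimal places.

G = 3.0199

t=0: π = [0.5000, 0.3000, 0.2000], E[r] = 2.1000, γ^t·E[r] = 2.100000, running G = 2.100000
t=1: π = [0.2800, 0.3900, 0.3300], E[r] = 0.7400, γ^t·E[r] = 0.592000, running G = 2.692000
t=2: π = [0.2230, 0.3730, 0.4040], E[r] = 0.3070, γ^t·E[r] = 0.196480, running G = 2.888480
t=3: π = [0.2042, 0.3565, 0.4393], E[r] = 0.1424, γ^t·E[r] = 0.072909, running G = 2.961389
t=4: π = [0.1969, 0.3478, 0.4553], E[r] = 0.0740, γ^t·E[r] = 0.030290, running G = 2.991679
t=5: π = [0.1939, 0.3437, 0.4624], E[r] = 0.0444, γ^t·E[r] = 0.014550, running G = 3.006228
t=6: π = [0.1925, 0.3419, 0.4656], E[r] = 0.0315, γ^t·E[r] = 0.008248, running G = 3.014477
t=7: π = [0.1919, 0.3411, 0.4670], E[r] = 0.0258, γ^t·E[r] = 0.005405, running G = 3.019881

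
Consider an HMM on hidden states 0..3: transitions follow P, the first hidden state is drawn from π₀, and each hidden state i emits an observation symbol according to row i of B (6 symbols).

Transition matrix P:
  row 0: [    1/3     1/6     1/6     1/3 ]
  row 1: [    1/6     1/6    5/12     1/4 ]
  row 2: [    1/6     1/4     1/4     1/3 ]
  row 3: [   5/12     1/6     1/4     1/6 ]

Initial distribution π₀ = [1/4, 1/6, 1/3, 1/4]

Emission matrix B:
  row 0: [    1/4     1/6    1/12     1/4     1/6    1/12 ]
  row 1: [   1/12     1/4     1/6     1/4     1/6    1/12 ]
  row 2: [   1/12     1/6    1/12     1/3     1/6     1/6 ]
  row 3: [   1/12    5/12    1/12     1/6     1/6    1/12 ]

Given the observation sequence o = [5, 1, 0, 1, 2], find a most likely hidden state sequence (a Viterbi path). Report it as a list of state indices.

t=0: δ = [2.083e-02, 1.389e-02, 5.556e-02, 2.083e-02]  (obs o_0=5)
t=1: δ = [1.543e-03, 3.472e-03, 2.315e-03, 7.716e-03]  ψ = [2, 2, 2, 2]  (obs o_1=1)
t=2: δ = [8.038e-04, 1.072e-04, 1.608e-04, 1.072e-04]  ψ = [3, 3, 3, 3]  (obs o_2=0)
t=3: δ = [4.465e-05, 3.349e-05, 2.233e-05, 1.116e-04]  ψ = [0, 0, 0, 0]  (obs o_3=1)
t=4: δ = [3.876e-06, 3.101e-06, 2.326e-06, 1.550e-06]  ψ = [3, 3, 3, 3]  (obs o_4=2)
backtrack: best end state = 0; path = [2, 3, 0, 3, 0]

path = [2, 3, 0, 3, 0]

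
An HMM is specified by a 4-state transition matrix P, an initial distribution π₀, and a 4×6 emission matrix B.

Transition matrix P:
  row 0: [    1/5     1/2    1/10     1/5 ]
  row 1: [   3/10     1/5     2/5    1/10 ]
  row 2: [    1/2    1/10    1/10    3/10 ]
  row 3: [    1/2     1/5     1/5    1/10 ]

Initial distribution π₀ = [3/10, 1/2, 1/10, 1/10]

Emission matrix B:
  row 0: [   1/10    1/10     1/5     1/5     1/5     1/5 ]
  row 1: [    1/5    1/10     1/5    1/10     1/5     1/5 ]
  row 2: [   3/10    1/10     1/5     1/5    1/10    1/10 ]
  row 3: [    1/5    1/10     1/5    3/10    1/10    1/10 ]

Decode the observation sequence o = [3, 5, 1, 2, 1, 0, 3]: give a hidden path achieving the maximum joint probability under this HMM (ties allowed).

path = [0, 1, 2, 0, 1, 2, 0]

t=0: δ = [6.000e-02, 5.000e-02, 2.000e-02, 3.000e-02]  (obs o_0=3)
t=1: δ = [3.000e-03, 6.000e-03, 2.000e-03, 1.200e-03]  ψ = [1, 0, 1, 0]  (obs o_1=5)
t=2: δ = [1.800e-04, 1.500e-04, 2.400e-04, 6.000e-05]  ψ = [1, 0, 1, 0]  (obs o_2=1)
t=3: δ = [2.400e-05, 1.800e-05, 1.200e-05, 1.440e-05]  ψ = [2, 0, 1, 2]  (obs o_3=2)
t=4: δ = [7.200e-07, 1.200e-06, 7.200e-07, 4.800e-07]  ψ = [3, 0, 1, 0]  (obs o_4=1)
t=5: δ = [3.600e-08, 7.200e-08, 1.440e-07, 4.320e-08]  ψ = [1, 0, 1, 2]  (obs o_5=0)
t=6: δ = [1.440e-08, 1.800e-09, 5.760e-09, 1.296e-08]  ψ = [2, 0, 1, 2]  (obs o_6=3)
backtrack: best end state = 0; path = [0, 1, 2, 0, 1, 2, 0]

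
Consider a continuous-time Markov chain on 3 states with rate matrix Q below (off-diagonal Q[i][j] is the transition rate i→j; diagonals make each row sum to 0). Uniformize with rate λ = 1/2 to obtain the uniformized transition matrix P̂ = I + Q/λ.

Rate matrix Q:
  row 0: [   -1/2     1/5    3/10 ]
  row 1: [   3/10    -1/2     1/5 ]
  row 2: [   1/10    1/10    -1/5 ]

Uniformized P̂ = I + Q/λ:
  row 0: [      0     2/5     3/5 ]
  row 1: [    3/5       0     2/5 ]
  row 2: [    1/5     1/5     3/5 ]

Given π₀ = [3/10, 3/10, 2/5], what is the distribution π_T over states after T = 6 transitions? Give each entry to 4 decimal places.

π = [0.2349, 0.2062, 0.5590]

t=0: π = [0.3000, 0.3000, 0.4000]
t=1: π = [0.2600, 0.2000, 0.5400]
t=2: π = [0.2280, 0.2120, 0.5600]
t=3: π = [0.2392, 0.2032, 0.5576]
t=4: π = [0.2334, 0.2072, 0.5594]
t=5: π = [0.2362, 0.2052, 0.5586]
t=6: π = [0.2349, 0.2062, 0.5590]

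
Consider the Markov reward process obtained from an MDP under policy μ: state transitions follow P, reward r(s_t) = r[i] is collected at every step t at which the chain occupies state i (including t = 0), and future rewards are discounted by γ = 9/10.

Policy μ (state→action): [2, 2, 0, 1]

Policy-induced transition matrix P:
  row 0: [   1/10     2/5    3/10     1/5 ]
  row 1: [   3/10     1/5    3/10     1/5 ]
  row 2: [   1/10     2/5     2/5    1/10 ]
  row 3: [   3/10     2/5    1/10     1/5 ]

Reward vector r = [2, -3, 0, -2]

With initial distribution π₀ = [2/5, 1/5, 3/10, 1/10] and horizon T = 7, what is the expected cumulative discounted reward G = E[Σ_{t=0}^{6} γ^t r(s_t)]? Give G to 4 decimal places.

t=0: π = [0.4000, 0.2000, 0.3000, 0.1000], E[r] = 0.0000, γ^t·E[r] = 0.000000, running G = 0.000000
t=1: π = [0.1600, 0.3600, 0.3100, 0.1700], E[r] = -1.1000, γ^t·E[r] = -0.990000, running G = -0.990000
t=2: π = [0.2060, 0.3280, 0.2970, 0.1690], E[r] = -0.9100, γ^t·E[r] = -0.737100, running G = -1.727100
t=3: π = [0.1994, 0.3344, 0.2959, 0.1703], E[r] = -0.9450, γ^t·E[r] = -0.688905, running G = -2.416005
t=4: π = [0.2009, 0.3331, 0.2955, 0.1704], E[r] = -0.9383, γ^t·E[r] = -0.615619, running G = -3.031624
t=5: π = [0.2007, 0.3334, 0.2955, 0.1704], E[r] = -0.9396, γ^t·E[r] = -0.554830, running G = -3.586454
t=6: π = [0.2008, 0.3333, 0.2955, 0.1705], E[r] = -0.9394, γ^t·E[r] = -0.499210, running G = -4.085664

G = -4.0857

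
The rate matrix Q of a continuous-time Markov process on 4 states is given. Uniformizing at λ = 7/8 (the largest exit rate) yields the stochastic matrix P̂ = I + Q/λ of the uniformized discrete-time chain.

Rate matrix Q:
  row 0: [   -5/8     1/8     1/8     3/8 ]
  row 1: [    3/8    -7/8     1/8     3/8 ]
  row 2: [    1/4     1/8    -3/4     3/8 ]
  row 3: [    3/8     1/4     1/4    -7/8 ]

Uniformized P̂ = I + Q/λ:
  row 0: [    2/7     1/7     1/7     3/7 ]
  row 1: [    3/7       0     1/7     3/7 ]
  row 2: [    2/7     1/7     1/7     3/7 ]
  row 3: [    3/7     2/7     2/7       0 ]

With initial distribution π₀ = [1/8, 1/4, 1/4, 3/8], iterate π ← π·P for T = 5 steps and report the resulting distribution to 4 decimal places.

t=0: π = [0.1250, 0.2500, 0.2500, 0.3750]
t=1: π = [0.3750, 0.1607, 0.1964, 0.2679]
t=2: π = [0.3469, 0.1582, 0.1811, 0.3138]
t=3: π = [0.3531, 0.1651, 0.1877, 0.2941]
t=4: π = [0.3513, 0.1613, 0.1849, 0.3025]
t=5: π = [0.3520, 0.1630, 0.1861, 0.2989]

π = [0.3520, 0.1630, 0.1861, 0.2989]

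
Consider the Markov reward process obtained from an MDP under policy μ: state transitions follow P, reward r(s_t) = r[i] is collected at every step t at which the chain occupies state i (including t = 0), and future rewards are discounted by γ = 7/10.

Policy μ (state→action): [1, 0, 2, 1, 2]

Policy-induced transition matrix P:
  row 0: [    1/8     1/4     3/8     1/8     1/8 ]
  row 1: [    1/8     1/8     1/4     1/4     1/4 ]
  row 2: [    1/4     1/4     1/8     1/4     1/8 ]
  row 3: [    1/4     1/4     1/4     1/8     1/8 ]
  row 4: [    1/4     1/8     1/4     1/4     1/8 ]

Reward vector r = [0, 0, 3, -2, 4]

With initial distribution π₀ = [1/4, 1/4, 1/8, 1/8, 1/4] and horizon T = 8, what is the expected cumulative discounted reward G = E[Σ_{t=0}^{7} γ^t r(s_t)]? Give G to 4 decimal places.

G = 3.1744

t=0: π = [0.2500, 0.2500, 0.1250, 0.1250, 0.2500], E[r] = 1.1250, γ^t·E[r] = 1.125000, running G = 1.125000
t=1: π = [0.1875, 0.1875, 0.2656, 0.2031, 0.1563], E[r] = 1.0156, γ^t·E[r] = 0.710938, running G = 1.835938
t=2: π = [0.2031, 0.2070, 0.2402, 0.2012, 0.1484], E[r] = 0.9121, γ^t·E[r] = 0.446934, running G = 2.282871
t=3: π = [0.1987, 0.2056, 0.2454, 0.1995, 0.1509], E[r] = 0.9407, γ^t·E[r] = 0.322651, running G = 2.605522
t=4: π = [0.1995, 0.2054, 0.2442, 0.2002, 0.1507], E[r] = 0.9348, γ^t·E[r] = 0.224456, running G = 2.829978
t=5: π = [0.1994, 0.2055, 0.2444, 0.2000, 0.1507], E[r] = 0.9359, γ^t·E[r] = 0.157293, running G = 2.987272
t=6: π = [0.1994, 0.2055, 0.2444, 0.2001, 0.1507], E[r] = 0.9357, γ^t·E[r] = 0.110086, running G = 3.097357
t=7: π = [0.1994, 0.2055, 0.2444, 0.2001, 0.1507], E[r] = 0.9357, γ^t·E[r] = 0.077062, running G = 3.174419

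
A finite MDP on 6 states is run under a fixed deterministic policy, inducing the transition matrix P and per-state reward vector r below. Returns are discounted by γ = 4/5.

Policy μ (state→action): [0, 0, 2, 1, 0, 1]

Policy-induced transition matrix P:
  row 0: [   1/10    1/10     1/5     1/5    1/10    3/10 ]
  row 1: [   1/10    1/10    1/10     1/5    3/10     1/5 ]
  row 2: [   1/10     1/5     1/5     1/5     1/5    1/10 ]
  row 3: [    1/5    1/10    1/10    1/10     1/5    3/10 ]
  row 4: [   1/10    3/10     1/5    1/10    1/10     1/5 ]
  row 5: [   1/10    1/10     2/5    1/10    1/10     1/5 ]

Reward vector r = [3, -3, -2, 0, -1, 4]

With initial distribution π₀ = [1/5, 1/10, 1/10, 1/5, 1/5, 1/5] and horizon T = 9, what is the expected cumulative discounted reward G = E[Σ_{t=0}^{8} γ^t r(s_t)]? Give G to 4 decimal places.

G = 1.1909

t=0: π = [0.2000, 0.1000, 0.1000, 0.2000, 0.2000, 0.2000], E[r] = 0.7000, γ^t·E[r] = 0.700000, running G = 0.700000
t=1: π = [0.1200, 0.1500, 0.2100, 0.1400, 0.1500, 0.2300], E[r] = 0.2600, γ^t·E[r] = 0.208000, running G = 0.908000
t=2: π = [0.1140, 0.1510, 0.2170, 0.1480, 0.1650, 0.2050], E[r] = 0.1100, γ^t·E[r] = 0.070400, running G = 0.978400
t=3: π = [0.1148, 0.1547, 0.2111, 0.1482, 0.1667, 0.2045], E[r] = 0.1094, γ^t·E[r] = 0.056013, running G = 1.034413
t=4: π = [0.1148, 0.1545, 0.2106, 0.1481, 0.1669, 0.2052], E[r] = 0.1138, γ^t·E[r] = 0.046604, running G = 1.081017
t=5: π = [0.1148, 0.1544, 0.2108, 0.1480, 0.1668, 0.2052], E[r] = 0.1137, γ^t·E[r] = 0.037254, running G = 1.118271
t=6: π = [0.1148, 0.1544, 0.2108, 0.1480, 0.1668, 0.2052], E[r] = 0.1135, γ^t·E[r] = 0.029763, running G = 1.148034
t=7: π = [0.1148, 0.1544, 0.2108, 0.1480, 0.1668, 0.2052], E[r] = 0.1135, γ^t·E[r] = 0.023811, running G = 1.171846
t=8: π = [0.1148, 0.1544, 0.2108, 0.1480, 0.1668, 0.2052], E[r] = 0.1135, γ^t·E[r] = 0.019050, running G = 1.190895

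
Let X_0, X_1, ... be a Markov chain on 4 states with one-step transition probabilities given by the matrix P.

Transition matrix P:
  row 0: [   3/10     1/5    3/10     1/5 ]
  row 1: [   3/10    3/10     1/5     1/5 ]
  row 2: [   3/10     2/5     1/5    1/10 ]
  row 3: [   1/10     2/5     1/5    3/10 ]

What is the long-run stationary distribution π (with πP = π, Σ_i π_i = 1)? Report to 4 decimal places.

Balance equations π_j = Σ_i π_i·P[i][j]:
  π_0 = 3/10·π_0 + 3/10·π_1 + 3/10·π_2 + 1/10·π_3
  π_1 = 1/5·π_0 + 3/10·π_1 + 2/5·π_2 + 2/5·π_3
  π_2 = 3/10·π_0 + 1/5·π_1 + 1/5·π_2 + 1/5·π_3
  normalize: π_0 + π_1 + π_2 + π_3 = 1
Solving the linear system gives exactly π = [117/449, 142/449, 203/898, 177/898].

π = [0.2606, 0.3163, 0.2261, 0.1971]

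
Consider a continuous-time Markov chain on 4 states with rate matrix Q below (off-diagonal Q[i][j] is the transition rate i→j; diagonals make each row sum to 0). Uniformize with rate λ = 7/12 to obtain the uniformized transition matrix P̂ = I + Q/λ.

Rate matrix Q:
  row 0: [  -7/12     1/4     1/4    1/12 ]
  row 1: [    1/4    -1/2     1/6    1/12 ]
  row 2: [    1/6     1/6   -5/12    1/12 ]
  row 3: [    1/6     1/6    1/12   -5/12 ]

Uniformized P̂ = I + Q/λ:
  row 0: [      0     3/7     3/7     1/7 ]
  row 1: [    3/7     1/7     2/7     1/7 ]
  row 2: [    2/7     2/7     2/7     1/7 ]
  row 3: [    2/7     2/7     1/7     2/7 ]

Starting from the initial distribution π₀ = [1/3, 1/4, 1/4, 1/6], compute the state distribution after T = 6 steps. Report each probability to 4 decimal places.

t=0: π = [0.3333, 0.2500, 0.2500, 0.1667]
t=1: π = [0.2262, 0.2976, 0.3095, 0.1667]
t=2: π = [0.2636, 0.2755, 0.2942, 0.1667]
t=3: π = [0.2498, 0.2840, 0.2996, 0.1667]
t=4: π = [0.2549, 0.2808, 0.2976, 0.1667]
t=5: π = [0.2530, 0.2820, 0.2983, 0.1667]
t=6: π = [0.2537, 0.2816, 0.2980, 0.1667]

π = [0.2537, 0.2816, 0.2980, 0.1667]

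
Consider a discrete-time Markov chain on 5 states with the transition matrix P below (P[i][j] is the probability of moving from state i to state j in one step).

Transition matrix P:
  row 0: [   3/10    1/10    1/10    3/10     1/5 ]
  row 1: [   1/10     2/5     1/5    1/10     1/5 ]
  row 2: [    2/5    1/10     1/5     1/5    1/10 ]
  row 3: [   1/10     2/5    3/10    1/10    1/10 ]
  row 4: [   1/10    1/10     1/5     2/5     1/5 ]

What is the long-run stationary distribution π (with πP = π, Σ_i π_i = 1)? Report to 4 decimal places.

Balance equations π_j = Σ_i π_i·P[i][j]:
  π_0 = 3/10·π_0 + 1/10·π_1 + 2/5·π_2 + 1/10·π_3 + 1/10·π_4
  π_1 = 1/10·π_0 + 2/5·π_1 + 1/10·π_2 + 2/5·π_3 + 1/10·π_4
  π_2 = 1/10·π_0 + 1/5·π_1 + 1/5·π_2 + 3/10·π_3 + 1/5·π_4
  π_3 = 3/10·π_0 + 1/10·π_1 + 1/5·π_2 + 1/10·π_3 + 2/5·π_4
  normalize: π_0 + π_1 + π_2 + π_3 + π_4 = 1
Solving the linear system gives exactly π = [563/2811, 652/2811, 1693/8433, 1753/8433, 1342/8433].

π = [0.2003, 0.2319, 0.2008, 0.2079, 0.1591]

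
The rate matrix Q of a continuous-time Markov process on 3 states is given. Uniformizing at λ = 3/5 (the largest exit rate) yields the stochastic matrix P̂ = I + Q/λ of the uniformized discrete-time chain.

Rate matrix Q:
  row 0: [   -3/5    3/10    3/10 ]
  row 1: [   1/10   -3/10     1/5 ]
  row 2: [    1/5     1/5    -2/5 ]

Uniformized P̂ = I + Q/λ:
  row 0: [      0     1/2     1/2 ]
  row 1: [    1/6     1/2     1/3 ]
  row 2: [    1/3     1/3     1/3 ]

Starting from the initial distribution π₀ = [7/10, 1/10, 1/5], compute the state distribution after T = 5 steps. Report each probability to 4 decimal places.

π = [0.1945, 0.4393, 0.3662]

t=0: π = [0.7000, 0.1000, 0.2000]
t=1: π = [0.0833, 0.4667, 0.4500]
t=2: π = [0.2278, 0.4250, 0.3472]
t=3: π = [0.1866, 0.4421, 0.3713]
t=4: π = [0.1975, 0.4381, 0.3644]
t=5: π = [0.1945, 0.4393, 0.3662]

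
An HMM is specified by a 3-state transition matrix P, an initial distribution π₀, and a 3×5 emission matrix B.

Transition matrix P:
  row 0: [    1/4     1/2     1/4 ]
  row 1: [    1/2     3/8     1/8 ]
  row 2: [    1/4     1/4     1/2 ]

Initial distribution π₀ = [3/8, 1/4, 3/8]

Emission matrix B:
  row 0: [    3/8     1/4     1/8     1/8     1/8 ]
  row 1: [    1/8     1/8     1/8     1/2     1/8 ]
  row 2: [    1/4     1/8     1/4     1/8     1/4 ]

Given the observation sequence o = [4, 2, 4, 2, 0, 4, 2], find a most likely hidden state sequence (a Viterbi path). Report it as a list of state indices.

t=0: δ = [4.688e-02, 3.125e-02, 9.375e-02]  (obs o_0=4)
t=1: δ = [2.930e-03, 2.930e-03, 1.172e-02]  ψ = [2, 0, 2]  (obs o_1=2)
t=2: δ = [3.662e-04, 3.662e-04, 1.465e-03]  ψ = [2, 2, 2]  (obs o_2=4)
t=3: δ = [4.578e-05, 4.578e-05, 1.831e-04]  ψ = [2, 2, 2]  (obs o_3=2)
t=4: δ = [1.717e-05, 5.722e-06, 2.289e-05]  ψ = [2, 2, 2]  (obs o_4=0)
t=5: δ = [7.153e-07, 1.073e-06, 2.861e-06]  ψ = [2, 0, 2]  (obs o_5=4)
t=6: δ = [8.941e-08, 8.941e-08, 3.576e-07]  ψ = [2, 2, 2]  (obs o_6=2)
backtrack: best end state = 2; path = [2, 2, 2, 2, 2, 2, 2]

path = [2, 2, 2, 2, 2, 2, 2]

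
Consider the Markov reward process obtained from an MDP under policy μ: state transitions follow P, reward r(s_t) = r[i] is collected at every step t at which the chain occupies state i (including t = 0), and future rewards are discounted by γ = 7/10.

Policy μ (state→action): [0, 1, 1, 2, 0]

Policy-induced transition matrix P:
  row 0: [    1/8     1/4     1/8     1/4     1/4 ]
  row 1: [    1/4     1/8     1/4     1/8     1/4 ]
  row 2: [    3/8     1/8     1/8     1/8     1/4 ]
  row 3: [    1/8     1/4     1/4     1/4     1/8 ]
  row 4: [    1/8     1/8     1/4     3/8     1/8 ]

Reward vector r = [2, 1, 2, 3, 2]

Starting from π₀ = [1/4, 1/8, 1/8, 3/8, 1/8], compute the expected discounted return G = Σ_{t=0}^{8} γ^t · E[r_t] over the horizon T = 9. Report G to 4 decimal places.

G = 6.7422

t=0: π = [0.2500, 0.1250, 0.1250, 0.3750, 0.1250], E[r] = 2.2500, γ^t·E[r] = 2.250000, running G = 2.250000
t=1: π = [0.1719, 0.2031, 0.2031, 0.2344, 0.1875], E[r] = 2.0313, γ^t·E[r] = 1.421875, running G = 3.671875
t=2: π = [0.2012, 0.1758, 0.2031, 0.2227, 0.1973], E[r] = 2.0469, γ^t·E[r] = 1.002969, running G = 4.674844
t=3: π = [0.1978, 0.1780, 0.1995, 0.2273, 0.1975], E[r] = 2.0493, γ^t·E[r] = 0.702916, running G = 5.377759
t=4: π = [0.1971, 0.1781, 0.2003, 0.2275, 0.1969], E[r] = 2.0494, γ^t·E[r] = 0.492056, running G = 5.869815
t=5: π = [0.1974, 0.1781, 0.2003, 0.2273, 0.1969], E[r] = 2.0492, γ^t·E[r] = 0.344413, running G = 6.214228
t=6: π = [0.1973, 0.1781, 0.2003, 0.2273, 0.1970], E[r] = 2.0492, γ^t·E[r] = 0.241091, running G = 6.455319
t=7: π = [0.1973, 0.1781, 0.2003, 0.2273, 0.1970], E[r] = 2.0492, γ^t·E[r] = 0.168764, running G = 6.624083
t=8: π = [0.1973, 0.1781, 0.2003, 0.2273, 0.1970], E[r] = 2.0492, γ^t·E[r] = 0.118135, running G = 6.742217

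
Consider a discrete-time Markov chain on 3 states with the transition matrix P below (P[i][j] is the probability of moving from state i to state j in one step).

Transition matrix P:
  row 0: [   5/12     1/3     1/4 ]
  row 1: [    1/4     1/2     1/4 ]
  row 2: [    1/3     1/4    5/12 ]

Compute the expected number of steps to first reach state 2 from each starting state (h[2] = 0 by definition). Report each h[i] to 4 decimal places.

First-step conditioning: h[2] = 0; for i ≠ 2, h[i] = 1 + Σ_k P[i][k]·h[k].
  h[0] = 1 + 5/12·h[0] + 1/3·h[1]
  h[1] = 1 + 1/4·h[0] + 1/2·h[1]
Solving the 2×2 linear system over states ≠ 2 gives exactly h = [4, 4, 0] (h[2] = 0 is the target).

h = [4.0000, 4.0000, 0.0000]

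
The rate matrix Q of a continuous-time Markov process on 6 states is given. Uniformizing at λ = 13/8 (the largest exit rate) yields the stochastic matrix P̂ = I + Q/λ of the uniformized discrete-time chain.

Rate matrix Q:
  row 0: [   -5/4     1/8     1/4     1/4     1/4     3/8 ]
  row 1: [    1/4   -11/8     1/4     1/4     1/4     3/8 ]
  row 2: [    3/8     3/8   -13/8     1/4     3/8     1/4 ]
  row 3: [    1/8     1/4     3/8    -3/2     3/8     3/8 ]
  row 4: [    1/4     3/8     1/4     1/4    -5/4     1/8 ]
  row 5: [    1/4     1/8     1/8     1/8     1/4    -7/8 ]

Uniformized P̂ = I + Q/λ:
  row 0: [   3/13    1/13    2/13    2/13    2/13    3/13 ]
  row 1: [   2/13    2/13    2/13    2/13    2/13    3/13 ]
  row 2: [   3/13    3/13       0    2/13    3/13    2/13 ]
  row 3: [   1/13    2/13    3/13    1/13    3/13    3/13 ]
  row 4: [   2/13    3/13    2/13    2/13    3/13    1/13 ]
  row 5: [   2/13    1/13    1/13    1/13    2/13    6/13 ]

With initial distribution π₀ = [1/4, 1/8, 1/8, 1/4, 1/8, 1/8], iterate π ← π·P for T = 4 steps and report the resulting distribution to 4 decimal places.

t=0: π = [0.2500, 0.1250, 0.1250, 0.2500, 0.1250, 0.1250]
t=1: π = [0.1635, 0.1442, 0.1442, 0.1250, 0.1923, 0.2308]
t=2: π = [0.1679, 0.1494, 0.1235, 0.1265, 0.1893, 0.2433]
t=3: π = [0.1665, 0.1463, 0.1259, 0.1254, 0.1876, 0.2483]
t=4: π = [0.1667, 0.1461, 0.1250, 0.1251, 0.1876, 0.2495]

π = [0.1667, 0.1461, 0.1250, 0.1251, 0.1876, 0.2495]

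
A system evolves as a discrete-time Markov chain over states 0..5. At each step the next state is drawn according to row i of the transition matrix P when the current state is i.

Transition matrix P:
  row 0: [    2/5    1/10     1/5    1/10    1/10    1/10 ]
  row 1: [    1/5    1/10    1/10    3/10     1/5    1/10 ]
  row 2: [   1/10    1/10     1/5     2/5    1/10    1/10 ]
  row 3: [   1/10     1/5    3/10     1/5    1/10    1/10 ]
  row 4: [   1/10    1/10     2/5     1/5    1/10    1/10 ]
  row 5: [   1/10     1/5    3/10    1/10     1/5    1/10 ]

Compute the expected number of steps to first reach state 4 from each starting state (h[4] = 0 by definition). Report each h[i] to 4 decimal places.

h = [8.1215, 7.2932, 8.0929, 8.0263, 0.0000, 7.2237]

First-step conditioning: h[4] = 0; for i ≠ 4, h[i] = 1 + Σ_k P[i][k]·h[k].
  h[0] = 1 + 2/5·h[0] + 1/10·h[1] + 1/5·h[2] + 1/10·h[3] + 1/10·h[5]
  h[1] = 1 + 1/5·h[0] + 1/10·h[1] + 1/10·h[2] + 3/10·h[3] + 1/10·h[5]
  h[2] = 1 + 1/10·h[0] + 1/10·h[1] + 1/5·h[2] + 2/5·h[3] + 1/10·h[5]
  h[3] = 1 + 1/10·h[0] + 1/5·h[1] + 3/10·h[2] + 1/5·h[3] + 1/10·h[5]
  h[5] = 1 + 1/10·h[0] + 1/5·h[1] + 3/10·h[2] + 1/10·h[3] + 1/10·h[5]
Solving the 5×5 linear system over states ≠ 4 gives exactly h = [85300/10503, 76600/10503, 85000/10503, 28100/3501, 0, 2810/389] (h[4] = 0 is the target).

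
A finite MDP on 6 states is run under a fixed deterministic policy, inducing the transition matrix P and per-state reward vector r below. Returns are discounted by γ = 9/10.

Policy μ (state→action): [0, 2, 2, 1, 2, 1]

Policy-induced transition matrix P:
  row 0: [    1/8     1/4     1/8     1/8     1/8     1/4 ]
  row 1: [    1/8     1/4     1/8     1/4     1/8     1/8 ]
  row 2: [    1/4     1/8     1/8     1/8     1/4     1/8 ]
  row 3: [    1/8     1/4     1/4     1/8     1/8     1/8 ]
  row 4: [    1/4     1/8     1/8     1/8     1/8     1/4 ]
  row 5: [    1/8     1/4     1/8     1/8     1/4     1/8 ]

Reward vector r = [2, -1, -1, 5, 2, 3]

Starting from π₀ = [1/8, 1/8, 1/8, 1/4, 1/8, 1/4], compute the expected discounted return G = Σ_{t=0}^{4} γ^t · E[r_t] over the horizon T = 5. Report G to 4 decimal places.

G = 6.9795

t=0: π = [0.1250, 0.1250, 0.1250, 0.2500, 0.1250, 0.2500], E[r] = 2.2500, γ^t·E[r] = 2.250000, running G = 2.250000
t=1: π = [0.1563, 0.2188, 0.1563, 0.1406, 0.1719, 0.1563], E[r] = 1.4531, γ^t·E[r] = 1.307813, running G = 3.557813
t=2: π = [0.1660, 0.2090, 0.1426, 0.1523, 0.1641, 0.1660], E[r] = 1.5684, γ^t·E[r] = 1.270371, running G = 4.828184
t=3: π = [0.1633, 0.2117, 0.1440, 0.1511, 0.1636, 0.1663], E[r] = 1.5525, γ^t·E[r] = 1.131765, running G = 5.959949
t=4: π = [0.1635, 0.2115, 0.1439, 0.1515, 0.1638, 0.1659], E[r] = 1.5539, γ^t·E[r] = 1.019530, running G = 6.979479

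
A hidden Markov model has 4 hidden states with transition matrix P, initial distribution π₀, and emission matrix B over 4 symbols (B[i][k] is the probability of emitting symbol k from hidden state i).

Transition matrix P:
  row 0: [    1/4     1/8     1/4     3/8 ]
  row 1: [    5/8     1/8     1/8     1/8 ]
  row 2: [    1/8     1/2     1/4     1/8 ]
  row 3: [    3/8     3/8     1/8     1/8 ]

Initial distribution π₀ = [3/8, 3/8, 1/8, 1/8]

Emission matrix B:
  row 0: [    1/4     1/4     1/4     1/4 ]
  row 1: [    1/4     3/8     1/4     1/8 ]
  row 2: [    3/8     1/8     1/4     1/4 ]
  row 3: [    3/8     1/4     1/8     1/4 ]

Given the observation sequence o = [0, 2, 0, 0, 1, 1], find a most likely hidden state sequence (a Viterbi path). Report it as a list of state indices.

path = [1, 0, 2, 2, 1, 0]

t=0: δ = [9.375e-02, 9.375e-02, 4.688e-02, 4.688e-02]  (obs o_0=0)
t=1: δ = [1.465e-02, 5.859e-03, 5.859e-03, 4.395e-03]  ψ = [1, 2, 0, 0]  (obs o_1=2)
t=2: δ = [9.155e-04, 7.324e-04, 1.373e-03, 2.060e-03]  ψ = [0, 2, 0, 0]  (obs o_2=0)
t=3: δ = [1.931e-04, 1.931e-04, 1.287e-04, 1.287e-04]  ψ = [3, 3, 2, 0]  (obs o_3=0)
t=4: δ = [3.017e-05, 2.414e-05, 6.035e-06, 1.810e-05]  ψ = [1, 2, 0, 0]  (obs o_4=1)
t=5: δ = [3.772e-06, 2.546e-06, 9.430e-07, 2.829e-06]  ψ = [1, 3, 0, 0]  (obs o_5=1)
backtrack: best end state = 0; path = [1, 0, 2, 2, 1, 0]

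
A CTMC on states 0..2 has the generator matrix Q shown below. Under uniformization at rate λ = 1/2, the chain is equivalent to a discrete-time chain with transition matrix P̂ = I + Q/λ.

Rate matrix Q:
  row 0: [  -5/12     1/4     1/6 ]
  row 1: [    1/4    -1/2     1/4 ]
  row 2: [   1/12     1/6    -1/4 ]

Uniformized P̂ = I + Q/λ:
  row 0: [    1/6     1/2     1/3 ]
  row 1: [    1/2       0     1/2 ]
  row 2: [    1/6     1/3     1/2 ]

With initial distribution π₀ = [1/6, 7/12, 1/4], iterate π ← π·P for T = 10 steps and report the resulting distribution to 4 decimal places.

π = [0.2608, 0.2827, 0.4565]

t=0: π = [0.1667, 0.5833, 0.2500]
t=1: π = [0.3611, 0.1667, 0.4722]
t=2: π = [0.2222, 0.3380, 0.4398]
t=3: π = [0.2793, 0.2577, 0.4630]
t=4: π = [0.2526, 0.2940, 0.4534]
t=5: π = [0.2647, 0.2774, 0.4579]
t=6: π = [0.2591, 0.2850, 0.4559]
t=7: π = [0.2617, 0.2815, 0.4568]
t=8: π = [0.2605, 0.2831, 0.4564]
t=9: π = [0.2610, 0.2824, 0.4566]
t=10: π = [0.2608, 0.2827, 0.4565]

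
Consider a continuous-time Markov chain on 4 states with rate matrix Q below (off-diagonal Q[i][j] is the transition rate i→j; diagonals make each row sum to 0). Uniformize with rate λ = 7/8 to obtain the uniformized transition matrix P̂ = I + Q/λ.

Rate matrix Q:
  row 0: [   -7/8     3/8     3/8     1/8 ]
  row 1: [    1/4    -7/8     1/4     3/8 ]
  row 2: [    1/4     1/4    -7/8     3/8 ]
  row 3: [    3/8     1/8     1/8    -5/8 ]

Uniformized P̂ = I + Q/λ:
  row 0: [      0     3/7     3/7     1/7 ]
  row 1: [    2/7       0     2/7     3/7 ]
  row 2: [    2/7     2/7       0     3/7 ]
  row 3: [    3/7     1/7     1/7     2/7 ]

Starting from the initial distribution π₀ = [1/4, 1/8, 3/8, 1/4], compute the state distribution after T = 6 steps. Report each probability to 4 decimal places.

t=0: π = [0.2500, 0.1250, 0.3750, 0.2500]
t=1: π = [0.2500, 0.2500, 0.1786, 0.3214]
t=2: π = [0.2602, 0.2041, 0.2245, 0.3112]
t=3: π = [0.2558, 0.2201, 0.2143, 0.3098]
t=4: π = [0.2569, 0.2151, 0.2168, 0.3112]
t=5: π = [0.2568, 0.2165, 0.2160, 0.3107]
t=6: π = [0.2567, 0.2162, 0.2163, 0.3108]

π = [0.2567, 0.2162, 0.2163, 0.3108]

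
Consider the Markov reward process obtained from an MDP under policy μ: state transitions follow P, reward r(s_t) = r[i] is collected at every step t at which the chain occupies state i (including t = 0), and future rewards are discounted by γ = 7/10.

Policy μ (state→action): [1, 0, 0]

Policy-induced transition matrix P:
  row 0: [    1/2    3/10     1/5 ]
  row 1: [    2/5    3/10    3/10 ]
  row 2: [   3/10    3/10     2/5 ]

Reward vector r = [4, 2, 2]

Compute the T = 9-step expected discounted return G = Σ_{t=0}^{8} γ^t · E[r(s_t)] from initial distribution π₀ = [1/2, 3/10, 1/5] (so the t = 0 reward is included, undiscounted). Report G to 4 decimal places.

G = 9.2402

t=0: π = [0.5000, 0.3000, 0.2000], E[r] = 3.0000, γ^t·E[r] = 3.000000, running G = 3.000000
t=1: π = [0.4300, 0.3000, 0.2700], E[r] = 2.8600, γ^t·E[r] = 2.002000, running G = 5.002000
t=2: π = [0.4160, 0.3000, 0.2840], E[r] = 2.8320, γ^t·E[r] = 1.387680, running G = 6.389680
t=3: π = [0.4132, 0.3000, 0.2868], E[r] = 2.8264, γ^t·E[r] = 0.969455, running G = 7.359135
t=4: π = [0.4126, 0.3000, 0.2874], E[r] = 2.8253, γ^t·E[r] = 0.678350, running G = 8.037485
t=5: π = [0.4125, 0.3000, 0.2875], E[r] = 2.8251, γ^t·E[r] = 0.474807, running G = 8.512292
t=6: π = [0.4125, 0.3000, 0.2875], E[r] = 2.8250, γ^t·E[r] = 0.332360, running G = 8.844652
t=7: π = [0.4125, 0.3000, 0.2875], E[r] = 2.8250, γ^t·E[r] = 0.232651, running G = 9.077303
t=8: π = [0.4125, 0.3000, 0.2875], E[r] = 2.8250, γ^t·E[r] = 0.162856, running G = 9.240159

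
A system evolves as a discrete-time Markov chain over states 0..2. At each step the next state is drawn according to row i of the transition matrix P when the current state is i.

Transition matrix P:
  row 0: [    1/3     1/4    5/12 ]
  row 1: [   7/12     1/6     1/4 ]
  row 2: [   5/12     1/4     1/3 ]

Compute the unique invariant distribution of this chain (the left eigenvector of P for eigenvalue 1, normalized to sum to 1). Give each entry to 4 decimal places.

Balance equations π_j = Σ_i π_i·P[i][j]:
  π_0 = 1/3·π_0 + 7/12·π_1 + 5/12·π_2
  π_1 = 1/4·π_0 + 1/6·π_1 + 1/4·π_2
  normalize: π_0 + π_1 + π_2 = 1
Solving the linear system gives exactly π = [71/169, 3/13, 59/169].

π = [0.4201, 0.2308, 0.3491]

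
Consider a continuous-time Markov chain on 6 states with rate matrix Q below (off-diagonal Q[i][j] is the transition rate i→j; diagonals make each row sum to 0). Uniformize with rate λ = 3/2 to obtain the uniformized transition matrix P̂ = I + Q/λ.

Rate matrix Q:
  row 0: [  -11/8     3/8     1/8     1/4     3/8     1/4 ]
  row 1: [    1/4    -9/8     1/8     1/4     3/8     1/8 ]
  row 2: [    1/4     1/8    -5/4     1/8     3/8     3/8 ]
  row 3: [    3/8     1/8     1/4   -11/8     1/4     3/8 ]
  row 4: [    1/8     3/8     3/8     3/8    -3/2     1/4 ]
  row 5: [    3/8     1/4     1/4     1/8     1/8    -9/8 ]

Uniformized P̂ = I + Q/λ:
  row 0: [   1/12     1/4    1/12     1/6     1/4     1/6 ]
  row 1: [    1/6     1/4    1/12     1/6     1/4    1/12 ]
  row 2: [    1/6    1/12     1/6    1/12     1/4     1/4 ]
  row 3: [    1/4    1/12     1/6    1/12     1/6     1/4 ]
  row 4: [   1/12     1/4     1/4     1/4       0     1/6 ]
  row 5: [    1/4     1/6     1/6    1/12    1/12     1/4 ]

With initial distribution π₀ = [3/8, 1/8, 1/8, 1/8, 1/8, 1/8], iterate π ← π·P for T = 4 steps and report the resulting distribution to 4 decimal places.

π = [0.1664, 0.1857, 0.1512, 0.1404, 0.1648, 0.1914]

t=0: π = [0.3750, 0.1250, 0.1250, 0.1250, 0.1250, 0.1250]
t=1: π = [0.1458, 0.1979, 0.1354, 0.1458, 0.1875, 0.1875]
t=2: π = [0.1667, 0.1875, 0.1536, 0.1432, 0.1597, 0.1892]
t=3: π = [0.1672, 0.1848, 0.1505, 0.1395, 0.1666, 0.1916]
t=4: π = [0.1664, 0.1857, 0.1512, 0.1404, 0.1648, 0.1914]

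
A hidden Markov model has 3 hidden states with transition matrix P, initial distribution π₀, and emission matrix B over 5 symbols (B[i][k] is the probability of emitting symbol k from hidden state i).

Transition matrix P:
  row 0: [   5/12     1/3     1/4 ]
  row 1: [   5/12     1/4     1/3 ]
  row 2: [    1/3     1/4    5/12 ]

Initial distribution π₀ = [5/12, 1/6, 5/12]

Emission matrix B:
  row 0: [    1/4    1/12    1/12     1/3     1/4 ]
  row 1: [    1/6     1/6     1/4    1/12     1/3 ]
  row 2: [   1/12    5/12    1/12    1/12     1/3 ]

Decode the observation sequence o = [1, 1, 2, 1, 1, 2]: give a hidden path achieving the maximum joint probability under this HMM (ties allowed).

t=0: δ = [3.472e-02, 2.778e-02, 1.736e-01]  (obs o_0=1)
t=1: δ = [4.823e-03, 7.234e-03, 3.014e-02]  ψ = [2, 2, 2]  (obs o_1=1)
t=2: δ = [8.372e-04, 1.884e-03, 1.047e-03]  ψ = [2, 2, 2]  (obs o_2=2)
t=3: δ = [6.541e-05, 7.849e-05, 2.616e-04]  ψ = [1, 1, 1]  (obs o_3=1)
t=4: δ = [7.268e-06, 1.090e-05, 4.542e-05]  ψ = [2, 2, 2]  (obs o_4=1)
t=5: δ = [1.262e-06, 2.839e-06, 1.577e-06]  ψ = [2, 2, 2]  (obs o_5=2)
backtrack: best end state = 1; path = [2, 2, 1, 2, 2, 1]

path = [2, 2, 1, 2, 2, 1]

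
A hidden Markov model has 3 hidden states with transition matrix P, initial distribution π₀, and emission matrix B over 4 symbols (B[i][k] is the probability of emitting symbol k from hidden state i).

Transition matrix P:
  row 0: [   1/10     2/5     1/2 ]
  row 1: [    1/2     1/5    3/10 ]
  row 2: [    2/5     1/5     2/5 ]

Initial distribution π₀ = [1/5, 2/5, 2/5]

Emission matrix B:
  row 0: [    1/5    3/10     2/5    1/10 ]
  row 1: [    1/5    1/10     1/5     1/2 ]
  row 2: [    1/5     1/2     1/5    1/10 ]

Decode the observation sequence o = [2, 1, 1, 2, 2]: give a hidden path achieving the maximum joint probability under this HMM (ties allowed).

t=0: δ = [8.000e-02, 8.000e-02, 8.000e-02]  (obs o_0=2)
t=1: δ = [1.200e-02, 3.200e-03, 2.000e-02]  ψ = [1, 0, 0]  (obs o_1=1)
t=2: δ = [2.400e-03, 4.800e-04, 4.000e-03]  ψ = [2, 0, 2]  (obs o_2=1)
t=3: δ = [6.400e-04, 1.920e-04, 3.200e-04]  ψ = [2, 0, 2]  (obs o_3=2)
t=4: δ = [5.120e-05, 5.120e-05, 6.400e-05]  ψ = [2, 0, 0]  (obs o_4=2)
backtrack: best end state = 2; path = [0, 2, 2, 0, 2]

path = [0, 2, 2, 0, 2]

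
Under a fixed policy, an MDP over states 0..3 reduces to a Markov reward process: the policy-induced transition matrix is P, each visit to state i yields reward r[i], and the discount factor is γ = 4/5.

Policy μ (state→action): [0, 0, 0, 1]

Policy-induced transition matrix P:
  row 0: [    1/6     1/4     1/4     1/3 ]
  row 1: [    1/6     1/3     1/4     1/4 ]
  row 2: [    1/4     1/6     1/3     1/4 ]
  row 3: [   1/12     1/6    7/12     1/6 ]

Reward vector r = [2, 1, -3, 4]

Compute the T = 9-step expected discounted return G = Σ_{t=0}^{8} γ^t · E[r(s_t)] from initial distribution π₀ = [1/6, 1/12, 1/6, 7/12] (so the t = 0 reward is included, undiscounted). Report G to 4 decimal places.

G = 3.3873

t=0: π = [0.1667, 0.0833, 0.1667, 0.5833], E[r] = 2.2500, γ^t·E[r] = 2.250000, running G = 2.250000
t=1: π = [0.1319, 0.1944, 0.4583, 0.2153], E[r] = -0.0556, γ^t·E[r] = -0.044444, running G = 2.205556
t=2: π = [0.1869, 0.2101, 0.3600, 0.2431], E[r] = 0.4763, γ^t·E[r] = 0.304815, running G = 2.510370
t=3: π = [0.1764, 0.2173, 0.3610, 0.2453], E[r] = 0.4683, γ^t·E[r] = 0.239778, running G = 2.750148
t=4: π = [0.1763, 0.2176, 0.3619, 0.2443], E[r] = 0.4616, γ^t·E[r] = 0.189090, running G = 2.939238
t=5: π = [0.1765, 0.2176, 0.3616, 0.2443], E[r] = 0.4632, γ^t·E[r] = 0.151776, running G = 3.091014
t=6: π = [0.1764, 0.2176, 0.3616, 0.2443], E[r] = 0.4632, γ^t·E[r] = 0.121415, running G = 3.212429
t=7: π = [0.1764, 0.2176, 0.3616, 0.2443], E[r] = 0.4631, γ^t·E[r] = 0.097128, running G = 3.309556
t=8: π = [0.1764, 0.2176, 0.3616, 0.2443], E[r] = 0.4631, γ^t·E[r] = 0.077703, running G = 3.387259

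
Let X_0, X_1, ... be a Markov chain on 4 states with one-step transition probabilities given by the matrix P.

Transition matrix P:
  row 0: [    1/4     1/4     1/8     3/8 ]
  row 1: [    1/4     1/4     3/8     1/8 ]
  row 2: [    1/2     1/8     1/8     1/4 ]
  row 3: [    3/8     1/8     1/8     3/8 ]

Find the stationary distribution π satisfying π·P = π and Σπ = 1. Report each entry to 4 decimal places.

π = [0.3314, 0.1902, 0.1725, 0.3059]

Balance equations π_j = Σ_i π_i·P[i][j]:
  π_0 = 1/4·π_0 + 1/4·π_1 + 1/2·π_2 + 3/8·π_3
  π_1 = 1/4·π_0 + 1/4·π_1 + 1/8·π_2 + 1/8·π_3
  π_2 = 1/8·π_0 + 3/8·π_1 + 1/8·π_2 + 1/8·π_3
  normalize: π_0 + π_1 + π_2 + π_3 = 1
Solving the linear system gives exactly π = [169/510, 97/510, 44/255, 26/85].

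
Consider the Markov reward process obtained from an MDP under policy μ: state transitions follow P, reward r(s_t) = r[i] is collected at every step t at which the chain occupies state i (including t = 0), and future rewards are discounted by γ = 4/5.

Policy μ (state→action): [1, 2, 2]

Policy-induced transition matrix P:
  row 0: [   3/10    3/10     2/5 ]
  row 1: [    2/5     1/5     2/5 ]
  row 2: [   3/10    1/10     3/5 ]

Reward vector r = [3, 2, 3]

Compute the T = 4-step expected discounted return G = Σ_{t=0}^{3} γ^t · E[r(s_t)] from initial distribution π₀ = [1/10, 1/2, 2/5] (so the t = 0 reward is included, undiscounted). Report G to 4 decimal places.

G = 8.0071

t=0: π = [0.1000, 0.5000, 0.4000], E[r] = 2.5000, γ^t·E[r] = 2.500000, running G = 2.500000
t=1: π = [0.3500, 0.1700, 0.4800], E[r] = 2.8300, γ^t·E[r] = 2.264000, running G = 4.764000
t=2: π = [0.3170, 0.1870, 0.4960], E[r] = 2.8130, γ^t·E[r] = 1.800320, running G = 6.564320
t=3: π = [0.3187, 0.1821, 0.4992], E[r] = 2.8179, γ^t·E[r] = 1.442765, running G = 8.007085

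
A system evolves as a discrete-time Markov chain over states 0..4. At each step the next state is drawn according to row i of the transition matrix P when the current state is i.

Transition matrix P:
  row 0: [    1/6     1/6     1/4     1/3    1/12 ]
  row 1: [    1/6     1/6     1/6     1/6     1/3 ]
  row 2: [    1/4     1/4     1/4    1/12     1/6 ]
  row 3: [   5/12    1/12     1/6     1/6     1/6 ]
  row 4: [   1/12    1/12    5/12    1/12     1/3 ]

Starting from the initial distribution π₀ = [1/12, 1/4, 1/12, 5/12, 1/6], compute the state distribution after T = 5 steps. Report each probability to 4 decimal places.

π = [0.2116, 0.1571, 0.2582, 0.1629, 0.2102]

t=0: π = [0.0833, 0.2500, 0.0833, 0.4167, 0.1667]
t=1: π = [0.2639, 0.1250, 0.2222, 0.1597, 0.2292]
t=2: π = [0.2060, 0.1528, 0.2645, 0.1730, 0.2037]
t=3: π = [0.2150, 0.1573, 0.2568, 0.1620, 0.2089]
t=4: π = [0.2112, 0.1572, 0.2582, 0.1637, 0.2098]
t=5: π = [0.2116, 0.1571, 0.2582, 0.1629, 0.2102]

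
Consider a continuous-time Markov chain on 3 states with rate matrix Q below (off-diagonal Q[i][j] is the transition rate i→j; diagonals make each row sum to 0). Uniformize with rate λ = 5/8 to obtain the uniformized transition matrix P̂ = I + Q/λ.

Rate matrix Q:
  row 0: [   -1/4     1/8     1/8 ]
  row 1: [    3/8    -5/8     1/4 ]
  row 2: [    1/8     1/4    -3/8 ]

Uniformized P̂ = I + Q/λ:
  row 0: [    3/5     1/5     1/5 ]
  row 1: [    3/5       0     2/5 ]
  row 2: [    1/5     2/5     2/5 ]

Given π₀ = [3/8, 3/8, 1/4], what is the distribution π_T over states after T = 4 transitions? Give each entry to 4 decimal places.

π = [0.4776, 0.2184, 0.3040]

t=0: π = [0.3750, 0.3750, 0.2500]
t=1: π = [0.5000, 0.1750, 0.3250]
t=2: π = [0.4700, 0.2300, 0.3000]
t=3: π = [0.4800, 0.2140, 0.3060]
t=4: π = [0.4776, 0.2184, 0.3040]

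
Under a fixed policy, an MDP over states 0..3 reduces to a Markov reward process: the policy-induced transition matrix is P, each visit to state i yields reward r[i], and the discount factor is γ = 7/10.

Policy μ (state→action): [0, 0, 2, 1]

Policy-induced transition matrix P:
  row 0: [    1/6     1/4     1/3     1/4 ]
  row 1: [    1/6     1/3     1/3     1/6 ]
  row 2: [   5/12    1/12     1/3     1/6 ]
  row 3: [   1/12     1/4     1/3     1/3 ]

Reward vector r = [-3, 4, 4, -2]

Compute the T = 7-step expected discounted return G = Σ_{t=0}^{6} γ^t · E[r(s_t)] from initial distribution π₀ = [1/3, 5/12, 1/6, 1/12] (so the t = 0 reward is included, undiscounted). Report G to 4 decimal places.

G = 3.5307

t=0: π = [0.3333, 0.4167, 0.1667, 0.0833], E[r] = 1.1667, γ^t·E[r] = 1.166667, running G = 1.166667
t=1: π = [0.2014, 0.2569, 0.3333, 0.2083], E[r] = 1.3403, γ^t·E[r] = 0.938194, running G = 2.104861
t=2: π = [0.2326, 0.2159, 0.3333, 0.2182], E[r] = 1.0625, γ^t·E[r] = 0.520625, running G = 2.625486
t=3: π = [0.2318, 0.2124, 0.3333, 0.2224], E[r] = 1.0428, γ^t·E[r] = 0.357672, running G = 2.983158
t=4: π = [0.2315, 0.2121, 0.3333, 0.2231], E[r] = 1.0414, γ^t·E[r] = 0.250044, running G = 3.233203
t=5: π = [0.2314, 0.2121, 0.3333, 0.2231], E[r] = 1.0413, γ^t·E[r] = 0.175016, running G = 3.408219
t=6: π = [0.2314, 0.2121, 0.3333, 0.2231], E[r] = 1.0413, γ^t·E[r] = 0.122511, running G = 3.530729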